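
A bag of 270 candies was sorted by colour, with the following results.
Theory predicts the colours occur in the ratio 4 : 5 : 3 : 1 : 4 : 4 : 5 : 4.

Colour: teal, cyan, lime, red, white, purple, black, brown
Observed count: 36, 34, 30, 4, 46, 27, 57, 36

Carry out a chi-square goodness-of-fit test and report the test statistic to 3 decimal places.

14.028

Ratio total = 30. Expected counts: 270×4/30 = 36, 270×5/30 = 45, 270×3/30 = 27, 270×1/30 = 9, 270×4/30 = 36, 270×4/30 = 36, 270×5/30 = 45, 270×4/30 = 36.
cat         O        E   (O−E)²/E
teal       36       36     0.0000
cyan       34       45     2.6889
lime       30       27     0.3333
red         4        9     2.7778
white      46       36     2.7778
purple     27       36     2.2500
black      57       45     3.2000
brown      36       36     0.0000
Sum = 14.028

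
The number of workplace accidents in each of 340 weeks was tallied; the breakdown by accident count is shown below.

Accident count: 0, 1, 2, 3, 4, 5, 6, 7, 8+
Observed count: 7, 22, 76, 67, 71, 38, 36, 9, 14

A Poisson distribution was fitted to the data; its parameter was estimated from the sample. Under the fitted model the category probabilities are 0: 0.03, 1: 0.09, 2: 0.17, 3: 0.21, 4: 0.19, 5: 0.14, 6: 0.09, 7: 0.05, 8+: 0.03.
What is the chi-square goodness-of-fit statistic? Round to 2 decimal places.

18.13

Expected counts E_i = n·p_i: 340×0.03 = 10.2, 340×0.09 = 30.6, 340×0.17 = 57.8, 340×0.21 = 71.4, 340×0.19 = 64.6, 340×0.14 = 47.6, 340×0.09 = 30.6, 340×0.05 = 17, 340×0.03 = 10.2.
cat         O        E   (O−E)²/E
0           7     10.2      1.004
1          22     30.6      2.417
2          76     57.8      5.731
3          67     71.4      0.271
4          71     64.6      0.634
5          38     47.6      1.936
6          36     30.6      0.953
7           9       17      3.765
8+         14     10.2      1.416
Sum = 18.13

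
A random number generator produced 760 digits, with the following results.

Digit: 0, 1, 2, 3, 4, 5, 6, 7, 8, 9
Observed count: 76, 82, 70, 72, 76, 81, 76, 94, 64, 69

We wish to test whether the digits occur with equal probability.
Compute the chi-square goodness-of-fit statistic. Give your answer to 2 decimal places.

Expected count for each of the 10 categories: 760/10 = 76.
χ² = (76−76)²/76 + (82−76)²/76 + (70−76)²/76 + (72−76)²/76 + (76−76)²/76 + (81−76)²/76 + (76−76)²/76 + (94−76)²/76 + (64−76)²/76 + (69−76)²/76
   = 0.000 + 0.474 + 0.474 + 0.211 + 0.000 + 0.329 + 0.000 + 4.263 + 1.895 + 0.645
Sum = 8.29

8.29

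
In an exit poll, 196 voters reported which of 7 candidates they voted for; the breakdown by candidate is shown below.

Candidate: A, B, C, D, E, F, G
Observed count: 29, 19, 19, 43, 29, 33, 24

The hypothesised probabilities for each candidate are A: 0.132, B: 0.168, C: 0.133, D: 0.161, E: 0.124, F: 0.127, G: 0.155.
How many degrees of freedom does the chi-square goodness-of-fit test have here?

6

There are k = 7 categories and no parameters were estimated from the data, so df = 7 − 1 = 6.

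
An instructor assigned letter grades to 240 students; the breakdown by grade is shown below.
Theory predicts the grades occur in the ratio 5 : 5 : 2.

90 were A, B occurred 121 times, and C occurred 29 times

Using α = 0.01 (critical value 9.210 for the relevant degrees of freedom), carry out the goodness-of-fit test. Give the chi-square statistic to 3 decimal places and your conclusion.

8.435; do not reject

Ratio total = 12. Expected counts: 240×5/12 = 100, 240×5/12 = 100, 240×2/12 = 40.
χ² = (90−100)²/100 + (121−100)²/100 + (29−40)²/40
   = 1.0000 + 4.4100 + 3.0250
Sum = 8.435
df = 2. Since 8.435 < 9.210, we do not reject H₀.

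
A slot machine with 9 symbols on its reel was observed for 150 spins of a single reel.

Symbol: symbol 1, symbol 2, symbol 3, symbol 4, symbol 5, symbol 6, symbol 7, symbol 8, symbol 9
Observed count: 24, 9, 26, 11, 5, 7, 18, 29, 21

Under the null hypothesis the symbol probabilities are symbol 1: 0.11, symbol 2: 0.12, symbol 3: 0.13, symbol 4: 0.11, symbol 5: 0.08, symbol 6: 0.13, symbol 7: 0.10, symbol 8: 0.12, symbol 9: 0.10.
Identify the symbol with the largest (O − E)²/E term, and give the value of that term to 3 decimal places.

Expected counts E_i = n·p_i: 150×0.11 = 16.5, 150×0.12 = 18, 150×0.13 = 19.5, 150×0.11 = 16.5, 150×0.08 = 12, 150×0.13 = 19.5, 150×0.10 = 15, 150×0.12 = 18, 150×0.10 = 15.
symbol 1: (24 − 16.5)²/16.5 = 56.25/16.5 = 3.4091
symbol 2: (9 − 18)²/18 = 81/18 = 4.5000
symbol 3: (26 − 19.5)²/19.5 = 42.25/19.5 = 2.1667
symbol 4: (11 − 16.5)²/16.5 = 30.25/16.5 = 1.8333
symbol 5: (5 − 12)²/12 = 49/12 = 4.0833
symbol 6: (7 − 19.5)²/19.5 = 156.25/19.5 = 8.0128
symbol 7: (18 − 15)²/15 = 9/15 = 0.6000
symbol 8: (29 − 18)²/18 = 121/18 = 6.7222
symbol 9: (21 − 15)²/15 = 36/15 = 2.4000
The largest term is for symbol 6: 8.013.

symbol 6, 8.013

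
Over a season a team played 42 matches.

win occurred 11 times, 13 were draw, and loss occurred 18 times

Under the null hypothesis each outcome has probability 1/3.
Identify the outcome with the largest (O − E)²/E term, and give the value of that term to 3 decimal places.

loss, 1.143

Under H₀ each category has probability 1/3, so each expected count is 42/3 = 14.
cat         O        E   (O−E)²/E
win        11       14     0.6429
draw       13       14     0.0714
loss       18       14     1.1429
The largest term is for loss: 1.143.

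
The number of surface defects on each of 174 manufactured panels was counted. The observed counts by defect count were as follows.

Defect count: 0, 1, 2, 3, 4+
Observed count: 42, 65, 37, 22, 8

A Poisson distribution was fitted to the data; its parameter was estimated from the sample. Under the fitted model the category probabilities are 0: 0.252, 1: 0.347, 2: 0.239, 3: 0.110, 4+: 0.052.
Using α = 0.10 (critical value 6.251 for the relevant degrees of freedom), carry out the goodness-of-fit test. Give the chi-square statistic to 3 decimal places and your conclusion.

1.486; do not reject

Expected counts E_i = n·p_i: 174×0.252 = 43.848, 174×0.347 = 60.378, 174×0.239 = 41.586, 174×0.110 = 19.14, 174×0.052 = 9.048.
χ² = (42−43.848)²/43.848 + (65−60.378)²/60.378 + (37−41.586)²/41.586 + (22−19.14)²/19.14 + (8−9.048)²/9.048
   = 0.0779 + 0.3538 + 0.5057 + 0.4274 + 0.1214
Sum = 1.486
df = 3. Since 1.486 < 6.251, we do not reject H₀.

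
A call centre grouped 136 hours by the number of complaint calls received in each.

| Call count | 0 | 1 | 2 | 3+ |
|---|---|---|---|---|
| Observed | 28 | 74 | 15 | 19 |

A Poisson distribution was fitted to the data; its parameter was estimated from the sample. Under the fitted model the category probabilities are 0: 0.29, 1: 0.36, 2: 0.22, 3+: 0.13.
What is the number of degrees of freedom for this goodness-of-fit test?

There are k = 4 categories and 1 parameter estimated from the data, so df = 4 − 1 − 1 = 2.

2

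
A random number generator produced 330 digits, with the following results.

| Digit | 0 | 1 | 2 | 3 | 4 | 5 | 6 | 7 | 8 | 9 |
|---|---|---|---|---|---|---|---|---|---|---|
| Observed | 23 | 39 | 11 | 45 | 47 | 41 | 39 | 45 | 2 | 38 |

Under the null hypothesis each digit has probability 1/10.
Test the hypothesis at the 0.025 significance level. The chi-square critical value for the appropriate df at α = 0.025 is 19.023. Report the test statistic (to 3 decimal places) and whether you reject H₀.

Expected count for each of the 10 categories: 330/10 = 33.
χ² = (23−33)²/33 + (39−33)²/33 + (11−33)²/33 + (45−33)²/33 + (47−33)²/33 + (41−33)²/33 + (39−33)²/33 + (45−33)²/33 + (2−33)²/33 + (38−33)²/33
   = 3.0303 + 1.0909 + 14.6667 + 4.3636 + 5.9394 + 1.9394 + 1.0909 + 4.3636 + 29.1212 + 0.7576
Sum = 66.364
df = 9. Since 66.364 > 19.023, we reject H₀.

66.364; reject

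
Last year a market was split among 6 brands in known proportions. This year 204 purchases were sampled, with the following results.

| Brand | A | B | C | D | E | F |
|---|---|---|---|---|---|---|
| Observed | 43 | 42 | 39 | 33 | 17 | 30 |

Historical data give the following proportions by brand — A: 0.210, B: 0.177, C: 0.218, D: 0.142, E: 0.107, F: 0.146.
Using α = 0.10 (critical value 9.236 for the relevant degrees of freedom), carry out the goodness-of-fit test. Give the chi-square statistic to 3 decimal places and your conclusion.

3.266; do not reject

Expected counts E_i = n·p_i: 204×0.210 = 42.84, 204×0.177 = 36.108, 204×0.218 = 44.472, 204×0.142 = 28.968, 204×0.107 = 21.828, 204×0.146 = 29.784.
χ² = (43−42.84)²/42.84 + (42−36.108)²/36.108 + (39−44.472)²/44.472 + (33−28.968)²/28.968 + (17−21.828)²/21.828 + (30−29.784)²/29.784
   = 0.0006 + 0.9614 + 0.6733 + 0.5612 + 1.0679 + 0.0016
Sum = 3.266
df = 5. Since 3.266 < 9.236, we do not reject H₀.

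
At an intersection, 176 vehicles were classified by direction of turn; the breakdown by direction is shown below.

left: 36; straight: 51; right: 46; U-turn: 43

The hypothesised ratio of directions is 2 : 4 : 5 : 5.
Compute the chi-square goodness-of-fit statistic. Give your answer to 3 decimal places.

14.114

Ratio total = 16. Expected counts: 176×2/16 = 22, 176×4/16 = 44, 176×5/16 = 55, 176×5/16 = 55.
χ² = (36−22)²/22 + (51−44)²/44 + (46−55)²/55 + (43−55)²/55
   = 8.9091 + 1.1136 + 1.4727 + 2.6182
Sum = 14.114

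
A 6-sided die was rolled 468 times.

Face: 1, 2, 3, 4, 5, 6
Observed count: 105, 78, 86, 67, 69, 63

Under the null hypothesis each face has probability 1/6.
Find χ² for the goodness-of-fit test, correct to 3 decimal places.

15.641

Under H₀ each category has probability 1/6, so each expected count is 468/6 = 78.
1: (105 − 78)²/78 = 729/78 = 9.3462
2: (78 − 78)²/78 = 0/78 = 0.0000
3: (86 − 78)²/78 = 64/78 = 0.8205
4: (67 − 78)²/78 = 121/78 = 1.5513
5: (69 − 78)²/78 = 81/78 = 1.0385
6: (63 − 78)²/78 = 225/78 = 2.8846
Sum = 15.641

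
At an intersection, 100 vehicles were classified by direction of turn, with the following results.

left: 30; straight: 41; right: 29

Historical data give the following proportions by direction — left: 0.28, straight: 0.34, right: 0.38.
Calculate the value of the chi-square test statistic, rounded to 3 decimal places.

Expected counts E_i = n·p_i: 100×0.28 = 28, 100×0.34 = 34, 100×0.38 = 38.
cat           O        E   (O−E)²/E
left         30       28     0.1429
straight     41       34     1.4412
right        29       38     2.1316
Sum = 3.716

3.716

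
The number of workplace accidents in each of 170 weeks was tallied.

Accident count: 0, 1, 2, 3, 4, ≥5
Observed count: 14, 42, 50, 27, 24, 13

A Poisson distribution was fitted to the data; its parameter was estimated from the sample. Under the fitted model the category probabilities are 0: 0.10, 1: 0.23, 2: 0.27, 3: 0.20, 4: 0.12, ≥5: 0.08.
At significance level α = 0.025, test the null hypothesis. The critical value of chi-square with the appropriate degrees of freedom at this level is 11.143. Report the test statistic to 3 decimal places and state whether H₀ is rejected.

Expected counts E_i = n·p_i: 170×0.10 = 17, 170×0.23 = 39.1, 170×0.27 = 45.9, 170×0.20 = 34, 170×0.12 = 20.4, 170×0.08 = 13.6.
cat         O        E   (O−E)²/E
0          14       17     0.5294
1          42     39.1     0.2151
2          50     45.9     0.3662
3          27       34     1.4412
4          24     20.4     0.6353
≥5         13     13.6     0.0265
Sum = 3.214
df = 4. Since 3.214 < 11.143, we do not reject H₀.

3.214; do not reject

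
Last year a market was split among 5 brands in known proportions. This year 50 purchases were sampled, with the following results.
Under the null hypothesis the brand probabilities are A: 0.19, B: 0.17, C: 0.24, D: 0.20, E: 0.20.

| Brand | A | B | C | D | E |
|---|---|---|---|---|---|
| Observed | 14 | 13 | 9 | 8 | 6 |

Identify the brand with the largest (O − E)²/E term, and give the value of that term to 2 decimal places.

B, 2.38

Expected counts E_i = n·p_i: 50×0.19 = 9.5, 50×0.17 = 8.5, 50×0.24 = 12, 50×0.20 = 10, 50×0.20 = 10.
χ² = (14−9.5)²/9.5 + (13−8.5)²/8.5 + (9−12)²/12 + (8−10)²/10 + (6−10)²/10
   = 2.132 + 2.382 + 0.750 + 0.400 + 1.600
The largest term is for B: 2.38.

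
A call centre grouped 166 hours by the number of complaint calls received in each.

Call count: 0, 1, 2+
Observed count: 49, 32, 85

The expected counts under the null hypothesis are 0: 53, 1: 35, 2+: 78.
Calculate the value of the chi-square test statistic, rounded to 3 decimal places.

cat         O        E   (O−E)²/E
0          49       53     0.3019
1          32       35     0.2571
2+         85       78     0.6282
Sum = 1.187

1.187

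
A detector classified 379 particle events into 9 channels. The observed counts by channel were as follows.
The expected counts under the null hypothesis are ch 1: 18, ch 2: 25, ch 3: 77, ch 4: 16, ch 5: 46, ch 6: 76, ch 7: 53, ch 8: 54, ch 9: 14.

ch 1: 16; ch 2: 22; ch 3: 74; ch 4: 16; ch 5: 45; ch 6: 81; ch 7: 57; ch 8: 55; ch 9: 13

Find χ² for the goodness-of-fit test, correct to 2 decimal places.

cat         O        E   (O−E)²/E
ch 1       16       18      0.222
ch 2       22       25      0.360
ch 3       74       77      0.117
ch 4       16       16      0.000
ch 5       45       46      0.022
ch 6       81       76      0.329
ch 7       57       53      0.302
ch 8       55       54      0.019
ch 9       13       14      0.071
Sum = 1.44

1.44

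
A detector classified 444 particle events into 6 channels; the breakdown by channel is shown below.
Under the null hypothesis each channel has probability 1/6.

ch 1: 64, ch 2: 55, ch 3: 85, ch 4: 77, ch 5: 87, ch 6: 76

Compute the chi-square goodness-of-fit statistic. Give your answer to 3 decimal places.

10.324

Under H₀ each category has probability 1/6, so each expected count is 444/6 = 74.
ch 1: (64 − 74)²/74 = 100/74 = 1.3514
ch 2: (55 − 74)²/74 = 361/74 = 4.8784
ch 3: (85 − 74)²/74 = 121/74 = 1.6351
ch 4: (77 − 74)²/74 = 9/74 = 0.1216
ch 5: (87 − 74)²/74 = 169/74 = 2.2838
ch 6: (76 − 74)²/74 = 4/74 = 0.0541
Sum = 10.324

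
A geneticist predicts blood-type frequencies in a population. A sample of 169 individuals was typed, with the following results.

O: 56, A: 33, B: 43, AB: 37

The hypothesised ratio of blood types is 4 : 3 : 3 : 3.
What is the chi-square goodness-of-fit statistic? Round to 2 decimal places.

1.74

Ratio total = 13. Expected counts: 169×4/13 = 52, 169×3/13 = 39, 169×3/13 = 39, 169×3/13 = 39.
χ² = (56−52)²/52 + (33−39)²/39 + (43−39)²/39 + (37−39)²/39
   = 0.308 + 0.923 + 0.410 + 0.103
Sum = 1.74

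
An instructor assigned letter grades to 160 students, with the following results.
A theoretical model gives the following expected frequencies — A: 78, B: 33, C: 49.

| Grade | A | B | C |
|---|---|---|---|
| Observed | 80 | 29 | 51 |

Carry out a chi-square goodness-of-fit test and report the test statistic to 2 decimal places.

cat         O        E   (O−E)²/E
A          80       78      0.051
B          29       33      0.485
C          51       49      0.082
Sum = 0.62

0.62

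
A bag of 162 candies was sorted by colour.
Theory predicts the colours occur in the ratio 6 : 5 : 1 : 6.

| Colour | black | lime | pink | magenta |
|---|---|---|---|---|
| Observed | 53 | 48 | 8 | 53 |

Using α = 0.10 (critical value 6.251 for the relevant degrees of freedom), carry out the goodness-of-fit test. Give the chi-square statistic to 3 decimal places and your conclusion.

0.348; do not reject

Ratio total = 18. Expected counts: 162×6/18 = 54, 162×5/18 = 45, 162×1/18 = 9, 162×6/18 = 54.
black: (53 − 54)²/54 = 1/54 = 0.0185
lime: (48 − 45)²/45 = 9/45 = 0.2000
pink: (8 − 9)²/9 = 1/9 = 0.1111
magenta: (53 − 54)²/54 = 1/54 = 0.0185
Sum = 0.348
df = 3. Since 0.348 < 6.251, we do not reject H₀.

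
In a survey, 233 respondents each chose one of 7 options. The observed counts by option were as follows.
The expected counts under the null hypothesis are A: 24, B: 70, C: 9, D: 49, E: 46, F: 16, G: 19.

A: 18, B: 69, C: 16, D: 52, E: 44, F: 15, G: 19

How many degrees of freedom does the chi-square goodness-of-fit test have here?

6

There are k = 7 categories and no parameters were estimated from the data, so df = 7 − 1 = 6.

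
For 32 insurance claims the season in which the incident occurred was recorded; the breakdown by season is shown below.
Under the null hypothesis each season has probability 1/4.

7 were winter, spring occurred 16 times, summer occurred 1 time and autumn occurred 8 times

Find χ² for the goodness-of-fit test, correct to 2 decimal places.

Under H₀ each category has probability 1/4, so each expected count is 32/4 = 8.
χ² = (7−8)²/8 + (16−8)²/8 + (1−8)²/8 + (8−8)²/8
   = 0.125 + 8.000 + 6.125 + 0.000
Sum = 14.25

14.25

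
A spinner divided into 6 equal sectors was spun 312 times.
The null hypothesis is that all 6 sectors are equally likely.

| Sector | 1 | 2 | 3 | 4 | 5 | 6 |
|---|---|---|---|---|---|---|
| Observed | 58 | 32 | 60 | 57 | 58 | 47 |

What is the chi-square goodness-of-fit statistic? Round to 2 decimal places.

Under H₀ each category has probability 1/6, so each expected count is 312/6 = 52.
cat         O        E   (O−E)²/E
1          58       52      0.692
2          32       52      7.692
3          60       52      1.231
4          57       52      0.481
5          58       52      0.692
6          47       52      0.481
Sum = 11.27

11.27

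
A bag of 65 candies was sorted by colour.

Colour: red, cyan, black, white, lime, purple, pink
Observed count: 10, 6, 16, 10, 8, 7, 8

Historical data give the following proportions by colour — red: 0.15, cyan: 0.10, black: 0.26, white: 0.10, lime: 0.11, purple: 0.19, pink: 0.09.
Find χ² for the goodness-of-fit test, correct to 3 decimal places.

Expected counts E_i = n·p_i: 65×0.15 = 9.75, 65×0.10 = 6.5, 65×0.26 = 16.9, 65×0.10 = 6.5, 65×0.11 = 7.15, 65×0.19 = 12.35, 65×0.09 = 5.85.
red: (10 − 9.75)²/9.75 = 0.0625/9.75 = 0.0064
cyan: (6 − 6.5)²/6.5 = 0.25/6.5 = 0.0385
black: (16 − 16.9)²/16.9 = 0.81/16.9 = 0.0479
white: (10 − 6.5)²/6.5 = 12.25/6.5 = 1.8846
lime: (8 − 7.15)²/7.15 = 0.7225/7.15 = 0.1010
purple: (7 − 12.35)²/12.35 = 28.6225/12.35 = 2.3176
pink: (8 − 5.85)²/5.85 = 4.6225/5.85 = 0.7902
Sum = 5.186

5.186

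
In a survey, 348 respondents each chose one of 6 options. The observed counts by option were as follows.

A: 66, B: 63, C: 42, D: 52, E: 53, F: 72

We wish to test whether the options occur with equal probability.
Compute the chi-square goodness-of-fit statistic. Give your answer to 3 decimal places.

10.379

Under H₀ each category has probability 1/6, so each expected count is 348/6 = 58.
A: (66 − 58)²/58 = 64/58 = 1.1034
B: (63 − 58)²/58 = 25/58 = 0.4310
C: (42 − 58)²/58 = 256/58 = 4.4138
D: (52 − 58)²/58 = 36/58 = 0.6207
E: (53 − 58)²/58 = 25/58 = 0.4310
F: (72 − 58)²/58 = 196/58 = 3.3793
Sum = 10.379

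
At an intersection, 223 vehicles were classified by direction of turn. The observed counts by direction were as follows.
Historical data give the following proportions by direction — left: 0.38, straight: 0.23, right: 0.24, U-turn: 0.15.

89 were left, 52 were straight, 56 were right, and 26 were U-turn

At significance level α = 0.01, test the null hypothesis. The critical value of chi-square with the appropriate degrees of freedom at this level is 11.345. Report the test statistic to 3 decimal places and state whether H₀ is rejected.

Expected counts E_i = n·p_i: 223×0.38 = 84.74, 223×0.23 = 51.29, 223×0.24 = 53.52, 223×0.15 = 33.45.
χ² = (89−84.74)²/84.74 + (52−51.29)²/51.29 + (56−53.52)²/53.52 + (26−33.45)²/33.45
   = 0.2142 + 0.0098 + 0.1149 + 1.6593
Sum = 1.998
df = 3. Since 1.998 < 11.345, we do not reject H₀.

1.998; do not reject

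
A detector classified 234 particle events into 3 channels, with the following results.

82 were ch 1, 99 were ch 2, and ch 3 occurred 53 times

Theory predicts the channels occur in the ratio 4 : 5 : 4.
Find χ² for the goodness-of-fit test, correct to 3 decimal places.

Ratio total = 13. Expected counts: 234×4/13 = 72, 234×5/13 = 90, 234×4/13 = 72.
cat         O        E   (O−E)²/E
ch 1       82       72     1.3889
ch 2       99       90     0.9000
ch 3       53       72     5.0139
Sum = 7.303

7.303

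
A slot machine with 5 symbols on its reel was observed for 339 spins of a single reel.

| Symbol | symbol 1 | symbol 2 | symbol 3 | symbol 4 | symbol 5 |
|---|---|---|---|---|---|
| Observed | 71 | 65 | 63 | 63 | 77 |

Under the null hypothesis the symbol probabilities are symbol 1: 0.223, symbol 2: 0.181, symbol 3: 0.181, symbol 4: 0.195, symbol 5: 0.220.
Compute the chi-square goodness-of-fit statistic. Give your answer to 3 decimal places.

Expected counts E_i = n·p_i: 339×0.223 = 75.597, 339×0.181 = 61.359, 339×0.181 = 61.359, 339×0.195 = 66.105, 339×0.220 = 74.58.
cat           O        E   (O−E)²/E
symbol 1     71   75.597     0.2795
symbol 2     65   61.359     0.2161
symbol 3     63   61.359     0.0439
symbol 4     63   66.105     0.1458
symbol 5     77    74.58     0.0785
Sum = 0.764

0.764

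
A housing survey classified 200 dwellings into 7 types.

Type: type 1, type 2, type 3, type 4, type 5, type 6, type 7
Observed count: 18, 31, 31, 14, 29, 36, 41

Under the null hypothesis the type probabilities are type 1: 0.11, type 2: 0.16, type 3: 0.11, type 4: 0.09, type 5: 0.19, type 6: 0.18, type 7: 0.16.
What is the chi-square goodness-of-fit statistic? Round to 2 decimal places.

Expected counts E_i = n·p_i: 200×0.11 = 22, 200×0.16 = 32, 200×0.11 = 22, 200×0.09 = 18, 200×0.19 = 38, 200×0.18 = 36, 200×0.16 = 32.
cat         O        E   (O−E)²/E
type 1     18       22      0.727
type 2     31       32      0.031
type 3     31       22      3.682
type 4     14       18      0.889
type 5     29       38      2.132
type 6     36       36      0.000
type 7     41       32      2.531
Sum = 9.99

9.99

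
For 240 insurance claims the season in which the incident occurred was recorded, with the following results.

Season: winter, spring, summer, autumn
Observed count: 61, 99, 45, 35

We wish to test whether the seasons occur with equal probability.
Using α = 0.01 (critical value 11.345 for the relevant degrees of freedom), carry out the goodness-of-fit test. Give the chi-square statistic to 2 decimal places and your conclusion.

39.53; reject

Expected count for each of the 4 categories: 240/4 = 60.
cat         O        E   (O−E)²/E
winter     61       60      0.017
spring     99       60     25.350
summer     45       60      3.750
autumn     35       60     10.417
Sum = 39.53
df = 3. Since 39.53 > 11.345, we reject H₀.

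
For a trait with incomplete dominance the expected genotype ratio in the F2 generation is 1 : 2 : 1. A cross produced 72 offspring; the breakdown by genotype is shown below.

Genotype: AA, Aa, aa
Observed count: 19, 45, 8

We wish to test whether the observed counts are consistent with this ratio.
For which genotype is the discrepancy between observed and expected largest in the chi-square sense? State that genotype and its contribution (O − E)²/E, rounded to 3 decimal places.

Ratio total = 4. Expected counts: 72×1/4 = 18, 72×2/4 = 36, 72×1/4 = 18.
χ² = (19−18)²/18 + (45−36)²/36 + (8−18)²/18
   = 0.0556 + 2.2500 + 5.5556
The largest term is for aa: 5.556.

aa, 5.556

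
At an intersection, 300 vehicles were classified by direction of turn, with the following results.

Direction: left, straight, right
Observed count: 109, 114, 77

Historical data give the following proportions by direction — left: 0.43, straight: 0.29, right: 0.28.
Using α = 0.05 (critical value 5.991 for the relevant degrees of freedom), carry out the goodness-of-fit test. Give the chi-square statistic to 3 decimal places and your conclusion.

Expected counts E_i = n·p_i: 300×0.43 = 129, 300×0.29 = 87, 300×0.28 = 84.
χ² = (109−129)²/129 + (114−87)²/87 + (77−84)²/84
   = 3.1008 + 8.3793 + 0.5833
Sum = 12.063
df = 2. Since 12.063 > 5.991, we reject H₀.

12.063; reject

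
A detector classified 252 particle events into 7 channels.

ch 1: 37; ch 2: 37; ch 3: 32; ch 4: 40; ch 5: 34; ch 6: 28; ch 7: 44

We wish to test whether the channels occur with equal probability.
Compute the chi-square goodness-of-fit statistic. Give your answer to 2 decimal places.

Expected count for each of the 7 categories: 252/7 = 36.
cat         O        E   (O−E)²/E
ch 1       37       36      0.028
ch 2       37       36      0.028
ch 3       32       36      0.444
ch 4       40       36      0.444
ch 5       34       36      0.111
ch 6       28       36      1.778
ch 7       44       36      1.778
Sum = 4.61

4.61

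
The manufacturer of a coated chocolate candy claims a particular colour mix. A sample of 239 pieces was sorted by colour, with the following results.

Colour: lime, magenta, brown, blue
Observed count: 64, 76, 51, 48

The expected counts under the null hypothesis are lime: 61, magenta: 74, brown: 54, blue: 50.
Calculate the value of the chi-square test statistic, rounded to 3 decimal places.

0.448

cat          O        E   (O−E)²/E
lime        64       61     0.1475
magenta     76       74     0.0541
brown       51       54     0.1667
blue        48       50     0.0800
Sum = 0.448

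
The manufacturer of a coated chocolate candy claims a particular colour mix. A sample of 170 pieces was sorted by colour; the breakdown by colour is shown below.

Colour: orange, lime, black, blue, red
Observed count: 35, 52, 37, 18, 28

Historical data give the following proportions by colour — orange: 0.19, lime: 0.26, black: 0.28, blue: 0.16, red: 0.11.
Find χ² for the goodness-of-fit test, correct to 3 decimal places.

Expected counts E_i = n·p_i: 170×0.19 = 32.3, 170×0.26 = 44.2, 170×0.28 = 47.6, 170×0.16 = 27.2, 170×0.11 = 18.7.
cat         O        E   (O−E)²/E
orange     35     32.3     0.2257
lime       52     44.2     1.3765
black      37     47.6     2.3605
blue       18     27.2     3.1118
red        28     18.7     4.6251
Sum = 11.700

11.700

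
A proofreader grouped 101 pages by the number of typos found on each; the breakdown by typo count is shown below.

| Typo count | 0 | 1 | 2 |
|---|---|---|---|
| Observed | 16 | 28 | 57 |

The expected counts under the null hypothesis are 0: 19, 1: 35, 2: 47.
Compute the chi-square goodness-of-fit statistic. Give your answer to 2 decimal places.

4.00

cat         O        E   (O−E)²/E
0          16       19      0.474
1          28       35      1.400
2          57       47      2.128
Sum = 4.00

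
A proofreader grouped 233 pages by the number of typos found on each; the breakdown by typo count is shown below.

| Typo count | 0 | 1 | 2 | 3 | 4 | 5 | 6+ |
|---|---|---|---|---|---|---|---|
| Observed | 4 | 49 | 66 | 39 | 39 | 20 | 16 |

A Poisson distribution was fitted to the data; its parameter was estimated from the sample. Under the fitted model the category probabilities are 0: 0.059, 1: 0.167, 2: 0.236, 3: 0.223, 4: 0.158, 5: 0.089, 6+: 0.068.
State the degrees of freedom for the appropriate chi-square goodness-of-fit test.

There are k = 7 categories and 1 parameter estimated from the data, so df = 7 − 1 − 1 = 5.

5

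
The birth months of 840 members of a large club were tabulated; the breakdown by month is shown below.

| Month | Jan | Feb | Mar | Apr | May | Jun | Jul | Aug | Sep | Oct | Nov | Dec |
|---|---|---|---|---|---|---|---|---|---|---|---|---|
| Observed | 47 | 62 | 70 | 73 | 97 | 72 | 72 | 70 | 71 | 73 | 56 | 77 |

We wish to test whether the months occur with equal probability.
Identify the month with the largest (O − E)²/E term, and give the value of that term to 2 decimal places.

Under H₀ each category has probability 1/12, so each expected count is 840/12 = 70.
Jan: (47 − 70)²/70 = 529/70 = 7.557
Feb: (62 − 70)²/70 = 64/70 = 0.914
Mar: (70 − 70)²/70 = 0/70 = 0.000
Apr: (73 − 70)²/70 = 9/70 = 0.129
May: (97 − 70)²/70 = 729/70 = 10.414
Jun: (72 − 70)²/70 = 4/70 = 0.057
Jul: (72 − 70)²/70 = 4/70 = 0.057
Aug: (70 − 70)²/70 = 0/70 = 0.000
Sep: (71 − 70)²/70 = 1/70 = 0.014
Oct: (73 − 70)²/70 = 9/70 = 0.129
Nov: (56 − 70)²/70 = 196/70 = 2.800
Dec: (77 − 70)²/70 = 49/70 = 0.700
The largest term is for May: 10.41.

May, 10.41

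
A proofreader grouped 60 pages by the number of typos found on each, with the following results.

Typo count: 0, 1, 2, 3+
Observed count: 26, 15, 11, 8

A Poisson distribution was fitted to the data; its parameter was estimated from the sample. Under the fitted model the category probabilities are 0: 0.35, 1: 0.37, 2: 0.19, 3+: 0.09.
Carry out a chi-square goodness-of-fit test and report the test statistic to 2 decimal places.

Expected counts E_i = n·p_i: 60×0.35 = 21, 60×0.37 = 22.2, 60×0.19 = 11.4, 60×0.09 = 5.4.
χ² = (26−21)²/21 + (15−22.2)²/22.2 + (11−11.4)²/11.4 + (8−5.4)²/5.4
   = 1.190 + 2.335 + 0.014 + 1.252
Sum = 4.79

4.79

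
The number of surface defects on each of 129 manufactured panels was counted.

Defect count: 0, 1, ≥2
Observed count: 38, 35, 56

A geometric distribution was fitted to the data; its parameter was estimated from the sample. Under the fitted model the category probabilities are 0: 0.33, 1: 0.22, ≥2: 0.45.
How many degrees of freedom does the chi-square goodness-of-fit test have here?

1

There are k = 3 categories and 1 parameter estimated from the data, so df = 3 − 1 − 1 = 1.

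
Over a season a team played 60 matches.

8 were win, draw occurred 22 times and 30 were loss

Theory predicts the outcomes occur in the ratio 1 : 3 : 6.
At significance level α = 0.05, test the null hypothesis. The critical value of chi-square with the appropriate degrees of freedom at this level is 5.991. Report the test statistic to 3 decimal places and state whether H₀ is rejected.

Ratio total = 10. Expected counts: 60×1/10 = 6, 60×3/10 = 18, 60×6/10 = 36.
χ² = (8−6)²/6 + (22−18)²/18 + (30−36)²/36
   = 0.6667 + 0.8889 + 1.0000
Sum = 2.556
df = 2. Since 2.556 < 5.991, we do not reject H₀.

2.556; do not reject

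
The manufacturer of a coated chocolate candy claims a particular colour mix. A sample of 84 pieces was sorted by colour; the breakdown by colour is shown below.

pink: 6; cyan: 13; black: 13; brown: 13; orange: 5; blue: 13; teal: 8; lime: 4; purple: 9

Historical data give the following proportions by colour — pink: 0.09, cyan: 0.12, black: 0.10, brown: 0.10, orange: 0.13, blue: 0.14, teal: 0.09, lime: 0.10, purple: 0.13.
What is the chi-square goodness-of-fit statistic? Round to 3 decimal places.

12.214

Expected counts E_i = n·p_i: 84×0.09 = 7.56, 84×0.12 = 10.08, 84×0.10 = 8.4, 84×0.10 = 8.4, 84×0.13 = 10.92, 84×0.14 = 11.76, 84×0.09 = 7.56, 84×0.10 = 8.4, 84×0.13 = 10.92.
cat         O        E   (O−E)²/E
pink        6     7.56     0.3219
cyan       13    10.08     0.8459
black      13      8.4     2.5190
brown      13      8.4     2.5190
orange      5    10.92     3.2094
blue       13    11.76     0.1307
teal        8     7.56     0.0256
lime        4      8.4     2.3048
purple      9    10.92     0.3376
Sum = 12.214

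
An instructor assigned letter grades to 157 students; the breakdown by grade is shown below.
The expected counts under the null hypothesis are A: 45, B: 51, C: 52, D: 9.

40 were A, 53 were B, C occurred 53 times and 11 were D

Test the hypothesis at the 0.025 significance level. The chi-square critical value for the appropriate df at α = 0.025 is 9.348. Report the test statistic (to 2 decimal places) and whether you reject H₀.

1.10; do not reject

A: (40 − 45)²/45 = 25/45 = 0.556
B: (53 − 51)²/51 = 4/51 = 0.078
C: (53 − 52)²/52 = 1/52 = 0.019
D: (11 − 9)²/9 = 4/9 = 0.444
Sum = 1.10
df = 3. Since 1.10 < 9.348, we do not reject H₀.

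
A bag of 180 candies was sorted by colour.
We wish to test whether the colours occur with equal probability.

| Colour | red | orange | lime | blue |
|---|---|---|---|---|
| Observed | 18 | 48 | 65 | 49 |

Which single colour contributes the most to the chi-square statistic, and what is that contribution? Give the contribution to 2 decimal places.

Expected count for each of the 4 categories: 180/4 = 45.
χ² = (18−45)²/45 + (48−45)²/45 + (65−45)²/45 + (49−45)²/45
   = 16.200 + 0.200 + 8.889 + 0.356
The largest term is for red: 16.20.

red, 16.20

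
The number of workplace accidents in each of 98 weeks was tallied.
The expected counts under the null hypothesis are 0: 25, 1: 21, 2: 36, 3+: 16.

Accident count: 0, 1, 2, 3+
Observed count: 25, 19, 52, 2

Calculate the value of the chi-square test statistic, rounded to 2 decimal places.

χ² = (25−25)²/25 + (19−21)²/21 + (52−36)²/36 + (2−16)²/16
   = 0.000 + 0.190 + 7.111 + 12.250
Sum = 19.55

19.55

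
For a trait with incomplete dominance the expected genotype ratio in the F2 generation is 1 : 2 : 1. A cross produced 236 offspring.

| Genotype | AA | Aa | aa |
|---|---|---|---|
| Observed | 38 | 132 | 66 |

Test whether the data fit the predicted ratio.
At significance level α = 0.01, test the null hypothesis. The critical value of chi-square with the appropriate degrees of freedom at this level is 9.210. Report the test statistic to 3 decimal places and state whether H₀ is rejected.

Ratio total = 4. Expected counts: 236×1/4 = 59, 236×2/4 = 118, 236×1/4 = 59.
AA: (38 − 59)²/59 = 441/59 = 7.4746
Aa: (132 − 118)²/118 = 196/118 = 1.6610
aa: (66 − 59)²/59 = 49/59 = 0.8305
Sum = 9.966
df = 2. Since 9.966 > 9.210, we reject H₀.

9.966; reject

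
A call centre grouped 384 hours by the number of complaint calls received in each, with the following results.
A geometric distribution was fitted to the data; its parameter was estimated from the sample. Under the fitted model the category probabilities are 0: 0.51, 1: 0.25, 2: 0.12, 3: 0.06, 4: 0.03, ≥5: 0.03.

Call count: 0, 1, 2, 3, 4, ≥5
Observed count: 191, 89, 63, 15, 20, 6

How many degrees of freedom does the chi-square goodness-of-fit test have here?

There are k = 6 categories and 1 parameter estimated from the data, so df = 6 − 1 − 1 = 4.

4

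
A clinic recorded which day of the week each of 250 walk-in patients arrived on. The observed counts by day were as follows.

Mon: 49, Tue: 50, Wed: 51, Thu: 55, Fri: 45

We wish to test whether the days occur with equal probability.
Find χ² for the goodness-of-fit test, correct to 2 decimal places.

1.04

Under H₀ each category has probability 1/5, so each expected count is 250/5 = 50.
χ² = (49−50)²/50 + (50−50)²/50 + (51−50)²/50 + (55−50)²/50 + (45−50)²/50
   = 0.020 + 0.000 + 0.020 + 0.500 + 0.500
Sum = 1.04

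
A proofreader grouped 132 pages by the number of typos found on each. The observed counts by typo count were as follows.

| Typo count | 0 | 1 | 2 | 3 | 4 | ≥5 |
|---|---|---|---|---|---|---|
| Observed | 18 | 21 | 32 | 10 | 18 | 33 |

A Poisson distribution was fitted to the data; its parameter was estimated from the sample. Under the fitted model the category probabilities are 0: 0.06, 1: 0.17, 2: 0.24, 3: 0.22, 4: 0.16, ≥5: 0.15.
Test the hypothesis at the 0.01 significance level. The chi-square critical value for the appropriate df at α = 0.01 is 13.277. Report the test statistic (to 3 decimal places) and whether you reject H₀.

34.669; reject

Expected counts E_i = n·p_i: 132×0.06 = 7.92, 132×0.17 = 22.44, 132×0.24 = 31.68, 132×0.22 = 29.04, 132×0.16 = 21.12, 132×0.15 = 19.8.
χ² = (18−7.92)²/7.92 + (21−22.44)²/22.44 + (32−31.68)²/31.68 + (10−29.04)²/29.04 + (18−21.12)²/21.12 + (33−19.8)²/19.8
   = 12.8291 + 0.0924 + 0.0032 + 12.4835 + 0.4609 + 8.8000
Sum = 34.669
df = 4. Since 34.669 > 13.277, we reject H₀.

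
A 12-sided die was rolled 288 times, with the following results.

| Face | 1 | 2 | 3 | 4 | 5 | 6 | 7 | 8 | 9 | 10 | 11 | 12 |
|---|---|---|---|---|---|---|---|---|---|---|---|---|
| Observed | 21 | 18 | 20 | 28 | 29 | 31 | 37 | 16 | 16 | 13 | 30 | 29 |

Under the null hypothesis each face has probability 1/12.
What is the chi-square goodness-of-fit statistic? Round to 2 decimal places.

Expected count for each of the 12 categories: 288/12 = 24.
cat         O        E   (O−E)²/E
1          21       24      0.375
2          18       24      1.500
3          20       24      0.667
4          28       24      0.667
5          29       24      1.042
6          31       24      2.042
7          37       24      7.042
8          16       24      2.667
9          16       24      2.667
10         13       24      5.042
11         30       24      1.500
12         29       24      1.042
Sum = 26.25

26.25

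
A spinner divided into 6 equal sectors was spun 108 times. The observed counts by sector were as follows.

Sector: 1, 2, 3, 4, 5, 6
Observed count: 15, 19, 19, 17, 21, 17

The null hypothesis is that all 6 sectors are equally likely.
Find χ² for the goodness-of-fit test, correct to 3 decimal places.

1.222

Under H₀ each category has probability 1/6, so each expected count is 108/6 = 18.
1: (15 − 18)²/18 = 9/18 = 0.5000
2: (19 − 18)²/18 = 1/18 = 0.0556
3: (19 − 18)²/18 = 1/18 = 0.0556
4: (17 − 18)²/18 = 1/18 = 0.0556
5: (21 − 18)²/18 = 9/18 = 0.5000
6: (17 − 18)²/18 = 1/18 = 0.0556
Sum = 1.222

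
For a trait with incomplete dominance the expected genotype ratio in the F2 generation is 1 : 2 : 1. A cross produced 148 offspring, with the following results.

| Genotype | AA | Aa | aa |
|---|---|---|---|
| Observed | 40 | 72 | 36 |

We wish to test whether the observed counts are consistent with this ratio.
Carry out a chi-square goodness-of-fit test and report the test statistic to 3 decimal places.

0.324

Ratio total = 4. Expected counts: 148×1/4 = 37, 148×2/4 = 74, 148×1/4 = 37.
AA: (40 − 37)²/37 = 9/37 = 0.2432
Aa: (72 − 74)²/74 = 4/74 = 0.0541
aa: (36 − 37)²/37 = 1/37 = 0.0270
Sum = 0.324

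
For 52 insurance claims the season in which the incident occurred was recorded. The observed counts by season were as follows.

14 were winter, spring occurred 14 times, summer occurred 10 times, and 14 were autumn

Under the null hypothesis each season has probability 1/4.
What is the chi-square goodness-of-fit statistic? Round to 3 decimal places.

0.923

Under H₀ each category has probability 1/4, so each expected count is 52/4 = 13.
χ² = (14−13)²/13 + (14−13)²/13 + (10−13)²/13 + (14−13)²/13
   = 0.0769 + 0.0769 + 0.6923 + 0.0769
Sum = 0.923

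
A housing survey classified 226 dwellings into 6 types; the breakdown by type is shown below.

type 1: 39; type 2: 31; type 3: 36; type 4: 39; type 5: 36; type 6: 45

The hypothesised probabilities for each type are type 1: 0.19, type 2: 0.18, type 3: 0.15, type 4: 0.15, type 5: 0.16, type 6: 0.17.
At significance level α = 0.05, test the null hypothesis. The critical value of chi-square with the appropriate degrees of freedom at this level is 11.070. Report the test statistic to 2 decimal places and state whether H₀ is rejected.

4.69; do not reject

Expected counts E_i = n·p_i: 226×0.19 = 42.94, 226×0.18 = 40.68, 226×0.15 = 33.9, 226×0.15 = 33.9, 226×0.16 = 36.16, 226×0.17 = 38.42.
χ² = (39−42.94)²/42.94 + (31−40.68)²/40.68 + (36−33.9)²/33.9 + (39−33.9)²/33.9 + (36−36.16)²/36.16 + (45−38.42)²/38.42
   = 0.362 + 2.303 + 0.130 + 0.767 + 0.001 + 1.127
Sum = 4.69
df = 5. Since 4.69 < 11.070, we do not reject H₀.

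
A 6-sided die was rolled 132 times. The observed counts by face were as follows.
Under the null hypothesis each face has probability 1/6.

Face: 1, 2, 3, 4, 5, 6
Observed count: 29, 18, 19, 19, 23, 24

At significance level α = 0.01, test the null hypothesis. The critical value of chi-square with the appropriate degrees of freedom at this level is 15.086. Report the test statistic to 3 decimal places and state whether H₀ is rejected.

4.000; do not reject

Under H₀ each category has probability 1/6, so each expected count is 132/6 = 22.
1: (29 − 22)²/22 = 49/22 = 2.2273
2: (18 − 22)²/22 = 16/22 = 0.7273
3: (19 − 22)²/22 = 9/22 = 0.4091
4: (19 − 22)²/22 = 9/22 = 0.4091
5: (23 − 22)²/22 = 1/22 = 0.0455
6: (24 − 22)²/22 = 4/22 = 0.1818
Sum = 4.000
df = 5. Since 4.000 < 15.086, we do not reject H₀.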